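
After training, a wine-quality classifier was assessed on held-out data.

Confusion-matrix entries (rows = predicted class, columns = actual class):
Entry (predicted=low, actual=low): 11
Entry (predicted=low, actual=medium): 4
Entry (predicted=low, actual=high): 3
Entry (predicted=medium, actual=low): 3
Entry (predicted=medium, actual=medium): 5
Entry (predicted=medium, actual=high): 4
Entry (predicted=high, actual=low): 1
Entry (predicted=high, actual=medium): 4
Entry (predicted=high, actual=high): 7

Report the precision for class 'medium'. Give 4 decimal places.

0.4167

Take TP from the diagonal, FP from the rest of the 'medium' prediction marginal, FN from the rest of the 'medium' actual marginal.
precision = TP/(TP+FP).
medium: TP=5, FP=3+4=7 → 5/12 = 0.41667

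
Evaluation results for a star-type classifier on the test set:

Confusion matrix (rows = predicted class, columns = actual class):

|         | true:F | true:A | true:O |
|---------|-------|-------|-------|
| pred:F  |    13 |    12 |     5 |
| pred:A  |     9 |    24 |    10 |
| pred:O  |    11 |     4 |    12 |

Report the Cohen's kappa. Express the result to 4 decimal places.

0.2227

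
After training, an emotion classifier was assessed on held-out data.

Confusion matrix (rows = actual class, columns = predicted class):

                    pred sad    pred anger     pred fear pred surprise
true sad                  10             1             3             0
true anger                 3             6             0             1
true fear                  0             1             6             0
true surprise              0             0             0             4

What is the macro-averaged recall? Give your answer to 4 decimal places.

0.7929

Per-class recall (TP/(TP+FN)):
  sad: TP=10, FN=1+3+0=4 → 10/14 = 0.71429
  anger: TP=6, FN=3+0+1=4 → 6/10 = 0.60000
  fear: TP=6, FN=0+1+0=1 → 6/7 = 0.85714
  surprise: TP=4, FN=0+0+0=0 → 4/4 = 1.00000
Macro-recall = mean = (0.71429 + 0.60000 + 0.85714 + 1.00000) / 4 = 0.7929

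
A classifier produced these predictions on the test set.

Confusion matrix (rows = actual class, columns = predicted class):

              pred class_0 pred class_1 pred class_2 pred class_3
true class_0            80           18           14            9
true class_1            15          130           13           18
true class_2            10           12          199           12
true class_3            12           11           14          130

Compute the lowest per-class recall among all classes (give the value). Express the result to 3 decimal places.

Per-class recall (TP/(TP+FN)):
  class_0: TP=80, FN=18+14+9=41 → 80/121 = 0.6612
  class_1: TP=130, FN=15+13+18=46 → 130/176 = 0.7386
  class_2: TP=199, FN=10+12+12=34 → 199/233 = 0.8541
  class_3: TP=130, FN=12+11+14=37 → 130/167 = 0.7784
Lowest is class 'class_0' with recall = 0.661.

0.661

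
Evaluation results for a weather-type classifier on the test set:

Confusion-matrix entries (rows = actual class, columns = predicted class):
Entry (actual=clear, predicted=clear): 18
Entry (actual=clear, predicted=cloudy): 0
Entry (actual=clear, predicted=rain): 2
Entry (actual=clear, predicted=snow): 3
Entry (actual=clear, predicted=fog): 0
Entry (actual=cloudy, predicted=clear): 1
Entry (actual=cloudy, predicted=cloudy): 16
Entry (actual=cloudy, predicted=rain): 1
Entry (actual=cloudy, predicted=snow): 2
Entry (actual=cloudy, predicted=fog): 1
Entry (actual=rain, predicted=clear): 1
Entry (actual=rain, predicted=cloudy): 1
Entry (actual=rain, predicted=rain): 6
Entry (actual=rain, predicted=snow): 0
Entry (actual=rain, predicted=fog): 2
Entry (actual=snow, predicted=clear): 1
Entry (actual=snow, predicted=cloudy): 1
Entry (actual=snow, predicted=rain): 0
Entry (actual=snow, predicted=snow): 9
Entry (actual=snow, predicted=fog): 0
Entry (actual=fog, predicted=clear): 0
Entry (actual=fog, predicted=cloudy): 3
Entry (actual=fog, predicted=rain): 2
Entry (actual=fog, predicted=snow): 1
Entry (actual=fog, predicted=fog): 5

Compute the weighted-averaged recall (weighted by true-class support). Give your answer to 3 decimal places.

Per-class recall (TP/(TP+FN)):
  clear: TP=18, FN=0+2+3+0=5 → 18/23 = 0.7826
  cloudy: TP=16, FN=1+1+2+1=5 → 16/21 = 0.7619
  rain: TP=6, FN=1+1+0+2=4 → 6/10 = 0.6000
  snow: TP=9, FN=1+1+0+0=2 → 9/11 = 0.8182
  fog: TP=5, FN=0+3+2+1=6 → 5/11 = 0.4545
Weighted-recall = Σ (supportᵢ/N)·recallᵢ with N=76: (23/76)·0.7826 + (21/76)·0.7619 + (10/76)·0.6000 + (11/76)·0.8182 + (11/76)·0.4545 = 0.711

0.711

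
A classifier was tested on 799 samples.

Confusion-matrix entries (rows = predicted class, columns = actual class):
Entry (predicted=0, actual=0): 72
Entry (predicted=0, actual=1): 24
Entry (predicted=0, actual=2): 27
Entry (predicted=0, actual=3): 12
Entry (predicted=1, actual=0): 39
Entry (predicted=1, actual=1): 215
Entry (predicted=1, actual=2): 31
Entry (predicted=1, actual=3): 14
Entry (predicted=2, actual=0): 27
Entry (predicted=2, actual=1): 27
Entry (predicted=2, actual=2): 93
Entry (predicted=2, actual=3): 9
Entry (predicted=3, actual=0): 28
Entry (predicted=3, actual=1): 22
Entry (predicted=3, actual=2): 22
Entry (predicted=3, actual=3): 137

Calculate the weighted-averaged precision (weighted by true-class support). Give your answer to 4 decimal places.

Per-class precision (TP/(TP+FP)):
  0: TP=72, FP=24+27+12=63 → 72/135 = 0.53333
  1: TP=215, FP=39+31+14=84 → 215/299 = 0.71906
  2: TP=93, FP=27+27+9=63 → 93/156 = 0.59615
  3: TP=137, FP=28+22+22=72 → 137/209 = 0.65550
Weighted-precision = Σ (supportᵢ/N)·precisionᵢ with N=799: (166/799)·0.53333 + (288/799)·0.71906 + (173/799)·0.59615 + (172/799)·0.65550 = 0.6402

0.6402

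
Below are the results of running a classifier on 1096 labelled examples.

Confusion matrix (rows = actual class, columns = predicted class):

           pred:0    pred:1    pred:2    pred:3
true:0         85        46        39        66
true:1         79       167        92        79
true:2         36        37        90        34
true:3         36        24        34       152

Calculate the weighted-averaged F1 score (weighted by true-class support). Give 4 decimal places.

0.4513

Per-class F1 score (2·TP/(2·TP+FP+FN)):
  0: TP=85, FP=79+36+36=151, FN=46+39+66=151 → 170/472 = 0.36017
  1: TP=167, FP=46+37+24=107, FN=79+92+79=250 → 334/691 = 0.48336
  2: TP=90, FP=39+92+34=165, FN=36+37+34=107 → 180/452 = 0.39823
  3: TP=152, FP=66+79+34=179, FN=36+24+34=94 → 304/577 = 0.52686
Weighted-F1 score = Σ (supportᵢ/N)·F1 scoreᵢ with N=1096: (236/1096)·0.36017 + (417/1096)·0.48336 + (197/1096)·0.39823 + (246/1096)·0.52686 = 0.4513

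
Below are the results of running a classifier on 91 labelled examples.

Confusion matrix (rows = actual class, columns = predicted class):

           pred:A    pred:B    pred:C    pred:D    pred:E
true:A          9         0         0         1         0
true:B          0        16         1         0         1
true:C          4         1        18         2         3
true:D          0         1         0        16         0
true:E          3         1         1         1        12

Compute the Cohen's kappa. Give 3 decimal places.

Observed agreement pₒ = trace/N = 71/91 = 0.7802
Expected agreement pₑ = Σ (rowᵢ·colᵢ)/N² = (10·16 + 18·19 + 28·20 + 17·20 + 18·16)/91² = 0.2041
κ = (pₒ − pₑ)/(1 − pₑ) = (0.7802 − 0.2041)/(1 − 0.2041) = 0.724

0.724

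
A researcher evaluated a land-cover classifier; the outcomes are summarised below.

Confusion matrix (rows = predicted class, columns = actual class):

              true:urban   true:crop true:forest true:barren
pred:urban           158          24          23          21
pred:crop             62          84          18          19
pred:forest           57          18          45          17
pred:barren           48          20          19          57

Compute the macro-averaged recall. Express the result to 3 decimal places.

0.498

Per-class recall (TP/(TP+FN)):
  urban: TP=158, FN=62+57+48=167 → 158/325 = 0.4862
  crop: TP=84, FN=24+18+20=62 → 84/146 = 0.5753
  forest: TP=45, FN=23+18+19=60 → 45/105 = 0.4286
  barren: TP=57, FN=21+19+17=57 → 57/114 = 0.5000
Macro-recall = mean = (0.4862 + 0.5753 + 0.4286 + 0.5000) / 4 = 0.498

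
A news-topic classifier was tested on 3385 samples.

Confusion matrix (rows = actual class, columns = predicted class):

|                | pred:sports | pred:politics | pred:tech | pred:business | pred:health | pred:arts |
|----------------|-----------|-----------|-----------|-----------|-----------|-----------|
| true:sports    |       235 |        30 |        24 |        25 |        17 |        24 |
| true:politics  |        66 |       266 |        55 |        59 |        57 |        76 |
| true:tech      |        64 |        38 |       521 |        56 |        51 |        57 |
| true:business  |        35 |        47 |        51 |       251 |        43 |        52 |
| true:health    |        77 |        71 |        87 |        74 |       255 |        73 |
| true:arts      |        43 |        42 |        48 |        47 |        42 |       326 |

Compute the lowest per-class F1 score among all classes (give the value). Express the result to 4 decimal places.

0.4628

Per-class F1 score (2·TP/(2·TP+FP+FN)):
  sports: TP=235, FP=66+64+35+77+43=285, FN=30+24+25+17+24=120 → 470/875 = 0.53714
  politics: TP=266, FP=30+38+47+71+42=228, FN=66+55+59+57+76=313 → 532/1073 = 0.49581
  tech: TP=521, FP=24+55+51+87+48=265, FN=64+38+56+51+57=266 → 1042/1573 = 0.66243
  business: TP=251, FP=25+59+56+74+47=261, FN=35+47+51+43+52=228 → 502/991 = 0.50656
  health: TP=255, FP=17+57+51+43+42=210, FN=77+71+87+74+73=382 → 510/1102 = 0.46279
  arts: TP=326, FP=24+76+57+52+73=282, FN=43+42+48+47+42=222 → 652/1156 = 0.56401
Lowest is class 'health' with F1 score = 0.4628.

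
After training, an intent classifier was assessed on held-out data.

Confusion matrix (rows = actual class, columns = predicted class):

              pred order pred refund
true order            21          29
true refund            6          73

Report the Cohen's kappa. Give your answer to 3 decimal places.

Observed agreement pₒ = trace/N = 94/129 = 0.7287
Expected agreement pₑ = Σ (rowᵢ·colᵢ)/N² = (50·27 + 79·102)/129² = 0.5654
κ = (pₒ − pₑ)/(1 − pₑ) = (0.7287 − 0.5654)/(1 − 0.5654) = 0.376

0.376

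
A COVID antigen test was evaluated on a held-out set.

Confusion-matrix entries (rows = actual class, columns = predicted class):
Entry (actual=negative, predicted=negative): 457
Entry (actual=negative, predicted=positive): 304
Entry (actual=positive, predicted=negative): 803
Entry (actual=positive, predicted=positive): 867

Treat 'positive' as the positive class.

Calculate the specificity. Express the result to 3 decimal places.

0.601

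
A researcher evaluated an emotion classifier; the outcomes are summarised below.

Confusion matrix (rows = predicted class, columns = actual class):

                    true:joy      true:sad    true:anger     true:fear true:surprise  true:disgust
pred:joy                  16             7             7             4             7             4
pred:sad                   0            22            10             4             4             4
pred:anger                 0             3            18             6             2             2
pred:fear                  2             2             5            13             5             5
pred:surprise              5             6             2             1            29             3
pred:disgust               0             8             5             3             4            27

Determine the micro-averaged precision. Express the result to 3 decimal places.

0.510

Micro-averaging pools counts across classes: ΣTP=125, ΣFP=120, ΣFN=120.
Micro-precision = TP/(TP+FP) on pooled counts = 0.510 (equals overall accuracy in single-label multiclass).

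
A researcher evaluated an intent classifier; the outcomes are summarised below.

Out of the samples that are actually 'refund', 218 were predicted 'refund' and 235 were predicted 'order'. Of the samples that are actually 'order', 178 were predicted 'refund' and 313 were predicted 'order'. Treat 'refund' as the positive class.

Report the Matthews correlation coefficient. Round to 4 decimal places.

MCC = (TP·TN − FP·FN) / √((TP+FP)(TP+FN)(TN+FP)(TN+FN))
Numerator = 218·313 − 178·235 = 26404
Denominator = √(396·453·491·548) = √48267570384 = 219698.8174
MCC = 26404 / 219698.8174 = 0.1202

0.1202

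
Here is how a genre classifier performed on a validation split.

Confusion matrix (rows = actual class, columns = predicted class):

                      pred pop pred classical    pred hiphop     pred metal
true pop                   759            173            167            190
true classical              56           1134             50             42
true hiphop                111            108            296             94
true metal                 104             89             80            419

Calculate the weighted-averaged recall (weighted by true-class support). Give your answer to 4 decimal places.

0.6736

Per-class recall (TP/(TP+FN)):
  pop: TP=759, FN=173+167+190=530 → 759/1289 = 0.58883
  classical: TP=1134, FN=56+50+42=148 → 1134/1282 = 0.88456
  hiphop: TP=296, FN=111+108+94=313 → 296/609 = 0.48604
  metal: TP=419, FN=104+89+80=273 → 419/692 = 0.60549
Weighted-recall = Σ (supportᵢ/N)·recallᵢ with N=3872: (1289/3872)·0.58883 + (1282/3872)·0.88456 + (609/3872)·0.48604 + (692/3872)·0.60549 = 0.6736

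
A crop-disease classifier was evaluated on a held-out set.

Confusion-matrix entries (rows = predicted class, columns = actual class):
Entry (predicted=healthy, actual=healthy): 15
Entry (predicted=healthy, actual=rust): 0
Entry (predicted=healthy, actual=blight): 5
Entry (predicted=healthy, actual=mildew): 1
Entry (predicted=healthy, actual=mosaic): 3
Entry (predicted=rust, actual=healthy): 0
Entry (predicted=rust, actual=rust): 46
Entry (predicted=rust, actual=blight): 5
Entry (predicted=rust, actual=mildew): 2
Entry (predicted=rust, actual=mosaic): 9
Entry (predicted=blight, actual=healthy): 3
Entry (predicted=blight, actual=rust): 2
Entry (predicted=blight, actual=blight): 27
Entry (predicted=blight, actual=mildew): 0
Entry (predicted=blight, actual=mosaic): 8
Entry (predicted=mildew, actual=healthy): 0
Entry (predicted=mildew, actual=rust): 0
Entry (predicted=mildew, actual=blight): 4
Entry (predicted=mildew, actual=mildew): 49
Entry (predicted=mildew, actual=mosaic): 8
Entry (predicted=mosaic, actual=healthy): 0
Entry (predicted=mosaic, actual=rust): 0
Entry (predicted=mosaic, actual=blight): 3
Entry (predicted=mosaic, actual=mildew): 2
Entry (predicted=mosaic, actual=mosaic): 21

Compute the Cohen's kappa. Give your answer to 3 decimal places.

Observed agreement pₒ = trace/N = 158/213 = 0.7418
Expected agreement pₑ = Σ (rowᵢ·colᵢ)/N² = (18·24 + 48·62 + 44·40 + 54·61 + 49·26)/213² = 0.2146
κ = (pₒ − pₑ)/(1 − pₑ) = (0.7418 − 0.2146)/(1 − 0.2146) = 0.671

0.671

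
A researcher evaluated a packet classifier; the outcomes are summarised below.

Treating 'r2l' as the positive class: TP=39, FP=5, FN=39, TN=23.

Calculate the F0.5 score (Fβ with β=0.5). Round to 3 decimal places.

Fβ = (1+β²)·TP / ((1+β²)·TP + β²·FN + FP), with β²=1/4
= 1.25·39 / (1.25·39 + 0.25·39 + 5) = 0.768

0.768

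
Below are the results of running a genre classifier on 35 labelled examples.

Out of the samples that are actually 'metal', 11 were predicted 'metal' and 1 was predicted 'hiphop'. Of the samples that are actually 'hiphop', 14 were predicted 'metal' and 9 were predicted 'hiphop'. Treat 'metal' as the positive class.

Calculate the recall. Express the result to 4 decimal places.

Recall = TP/(TP+FN) = 11/(11+1) = 11/12 = 0.9167

0.9167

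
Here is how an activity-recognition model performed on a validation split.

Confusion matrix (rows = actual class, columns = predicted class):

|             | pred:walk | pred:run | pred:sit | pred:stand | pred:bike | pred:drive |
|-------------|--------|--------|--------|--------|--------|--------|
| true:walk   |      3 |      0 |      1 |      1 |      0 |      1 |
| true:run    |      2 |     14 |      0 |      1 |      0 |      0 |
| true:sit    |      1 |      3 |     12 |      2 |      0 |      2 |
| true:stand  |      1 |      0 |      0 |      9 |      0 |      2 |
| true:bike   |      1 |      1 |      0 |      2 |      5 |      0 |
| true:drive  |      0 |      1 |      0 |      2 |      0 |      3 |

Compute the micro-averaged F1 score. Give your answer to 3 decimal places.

0.657

Micro-averaging pools counts across classes: ΣTP=46, ΣFP=24, ΣFN=24.
Micro-F1 score = 2·TP/(2·TP+FP+FN) on pooled counts = 0.657 (equals overall accuracy in single-label multiclass).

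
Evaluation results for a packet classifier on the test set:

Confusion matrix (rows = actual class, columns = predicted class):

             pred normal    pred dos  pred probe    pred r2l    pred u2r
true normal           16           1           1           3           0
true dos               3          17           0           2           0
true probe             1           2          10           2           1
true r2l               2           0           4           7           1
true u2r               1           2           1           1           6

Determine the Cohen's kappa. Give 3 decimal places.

Observed agreement pₒ = trace/N = 56/84 = 0.6667
Expected agreement pₑ = Σ (rowᵢ·colᵢ)/N² = (21·23 + 22·22 + 16·16 + 14·15 + 11·8)/84² = 0.2156
κ = (pₒ − pₑ)/(1 − pₑ) = (0.6667 − 0.2156)/(1 − 0.2156) = 0.575

0.575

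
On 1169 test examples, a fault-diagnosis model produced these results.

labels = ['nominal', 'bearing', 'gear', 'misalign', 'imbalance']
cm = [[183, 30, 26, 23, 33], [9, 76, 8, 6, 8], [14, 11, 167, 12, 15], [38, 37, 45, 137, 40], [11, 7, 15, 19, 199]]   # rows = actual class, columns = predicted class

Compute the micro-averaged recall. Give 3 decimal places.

Micro-averaging pools counts across classes: ΣTP=762, ΣFP=407, ΣFN=407.
Micro-recall = TP/(TP+FN) on pooled counts = 0.652 (equals overall accuracy in single-label multiclass).

0.652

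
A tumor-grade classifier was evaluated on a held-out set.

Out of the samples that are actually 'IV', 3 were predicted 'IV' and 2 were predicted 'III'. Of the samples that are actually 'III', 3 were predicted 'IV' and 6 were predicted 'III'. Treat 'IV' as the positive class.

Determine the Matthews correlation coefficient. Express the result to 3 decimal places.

0.258

MCC = (TP·TN − FP·FN) / √((TP+FP)(TP+FN)(TN+FP)(TN+FN))
Numerator = 3·6 − 3·2 = 12
Denominator = √(6·5·9·8) = √2160 = 46.4758
MCC = 12 / 46.4758 = 0.258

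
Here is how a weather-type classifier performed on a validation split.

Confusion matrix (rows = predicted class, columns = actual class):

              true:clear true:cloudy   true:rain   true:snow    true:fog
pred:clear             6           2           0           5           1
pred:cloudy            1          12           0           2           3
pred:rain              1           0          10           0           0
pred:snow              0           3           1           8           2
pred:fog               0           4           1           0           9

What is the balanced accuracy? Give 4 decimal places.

0.6576

Balanced accuracy = mean of per-class recall.
  clear: recall = 6/8 = 0.75000
  cloudy: recall = 12/21 = 0.57143
  rain: recall = 10/12 = 0.83333
  snow: recall = 8/15 = 0.53333
  fog: recall = 9/15 = 0.60000
Mean = (0.75000 + 0.57143 + 0.83333 + 0.53333 + 0.60000) / 5 = 0.6576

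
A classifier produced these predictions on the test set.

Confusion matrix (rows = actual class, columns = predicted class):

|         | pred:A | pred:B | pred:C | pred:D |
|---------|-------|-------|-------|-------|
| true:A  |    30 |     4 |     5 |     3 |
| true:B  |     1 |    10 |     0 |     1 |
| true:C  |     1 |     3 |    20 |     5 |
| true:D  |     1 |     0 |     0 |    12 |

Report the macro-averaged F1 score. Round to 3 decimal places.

0.734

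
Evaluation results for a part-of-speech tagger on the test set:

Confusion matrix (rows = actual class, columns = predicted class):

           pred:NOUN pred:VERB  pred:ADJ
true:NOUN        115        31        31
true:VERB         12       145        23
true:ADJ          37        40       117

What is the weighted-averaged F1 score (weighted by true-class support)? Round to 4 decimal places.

0.6816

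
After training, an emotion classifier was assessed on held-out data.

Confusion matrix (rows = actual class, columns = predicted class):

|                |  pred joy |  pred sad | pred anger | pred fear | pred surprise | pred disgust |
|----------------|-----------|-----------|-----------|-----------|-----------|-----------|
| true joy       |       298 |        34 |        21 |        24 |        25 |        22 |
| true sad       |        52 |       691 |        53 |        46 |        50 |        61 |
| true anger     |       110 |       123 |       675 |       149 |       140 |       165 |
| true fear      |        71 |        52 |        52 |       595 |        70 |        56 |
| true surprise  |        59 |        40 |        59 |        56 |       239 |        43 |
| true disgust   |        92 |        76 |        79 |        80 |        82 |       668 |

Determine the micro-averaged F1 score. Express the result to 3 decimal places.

0.608

Micro-averaging pools counts across classes: ΣTP=3166, ΣFP=2042, ΣFN=2042.
Micro-F1 score = 2·TP/(2·TP+FP+FN) on pooled counts = 0.608 (equals overall accuracy in single-label multiclass).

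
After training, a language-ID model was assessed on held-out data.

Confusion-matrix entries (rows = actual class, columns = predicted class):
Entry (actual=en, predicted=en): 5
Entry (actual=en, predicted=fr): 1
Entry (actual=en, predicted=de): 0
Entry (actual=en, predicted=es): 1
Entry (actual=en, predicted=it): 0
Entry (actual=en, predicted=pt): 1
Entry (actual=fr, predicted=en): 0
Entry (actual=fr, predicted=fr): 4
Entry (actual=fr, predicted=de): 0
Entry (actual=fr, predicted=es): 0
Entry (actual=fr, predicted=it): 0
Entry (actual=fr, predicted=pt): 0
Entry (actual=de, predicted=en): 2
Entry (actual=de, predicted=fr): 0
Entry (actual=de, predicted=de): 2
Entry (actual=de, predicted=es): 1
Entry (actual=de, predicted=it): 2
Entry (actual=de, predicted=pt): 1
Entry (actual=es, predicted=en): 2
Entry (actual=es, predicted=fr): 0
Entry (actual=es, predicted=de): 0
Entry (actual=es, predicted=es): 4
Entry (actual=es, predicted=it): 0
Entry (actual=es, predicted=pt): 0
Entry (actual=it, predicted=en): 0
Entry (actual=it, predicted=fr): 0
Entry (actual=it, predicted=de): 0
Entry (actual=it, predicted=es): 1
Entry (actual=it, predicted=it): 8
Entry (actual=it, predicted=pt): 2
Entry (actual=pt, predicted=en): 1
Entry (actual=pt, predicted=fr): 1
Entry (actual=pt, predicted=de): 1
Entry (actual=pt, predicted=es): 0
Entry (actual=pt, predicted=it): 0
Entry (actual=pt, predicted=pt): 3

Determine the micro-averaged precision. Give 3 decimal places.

0.605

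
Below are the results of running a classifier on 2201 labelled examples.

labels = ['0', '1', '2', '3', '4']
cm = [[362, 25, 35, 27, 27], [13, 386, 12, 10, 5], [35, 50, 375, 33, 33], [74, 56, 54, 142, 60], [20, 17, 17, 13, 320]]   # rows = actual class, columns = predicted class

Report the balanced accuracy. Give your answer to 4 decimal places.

0.7149

Balanced accuracy = mean of per-class recall.
  0: recall = 362/476 = 0.76050
  1: recall = 386/426 = 0.90610
  2: recall = 375/526 = 0.71293
  3: recall = 142/386 = 0.36788
  4: recall = 320/387 = 0.82687
Mean = (0.76050 + 0.90610 + 0.71293 + 0.36788 + 0.82687) / 5 = 0.7149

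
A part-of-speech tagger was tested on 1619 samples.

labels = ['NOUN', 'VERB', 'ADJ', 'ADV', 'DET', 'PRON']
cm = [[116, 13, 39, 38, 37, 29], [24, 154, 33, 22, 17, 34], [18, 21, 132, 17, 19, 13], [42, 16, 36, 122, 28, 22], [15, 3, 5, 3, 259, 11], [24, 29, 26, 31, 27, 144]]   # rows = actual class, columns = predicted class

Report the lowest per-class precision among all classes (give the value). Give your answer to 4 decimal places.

Per-class precision (TP/(TP+FP)):
  NOUN: TP=116, FP=24+18+42+15+24=123 → 116/239 = 0.48536
  VERB: TP=154, FP=13+21+16+3+29=82 → 154/236 = 0.65254
  ADJ: TP=132, FP=39+33+36+5+26=139 → 132/271 = 0.48708
  ADV: TP=122, FP=38+22+17+3+31=111 → 122/233 = 0.52361
  DET: TP=259, FP=37+17+19+28+27=128 → 259/387 = 0.66925
  PRON: TP=144, FP=29+34+13+22+11=109 → 144/253 = 0.56917
Lowest is class 'NOUN' with precision = 0.4854.

0.4854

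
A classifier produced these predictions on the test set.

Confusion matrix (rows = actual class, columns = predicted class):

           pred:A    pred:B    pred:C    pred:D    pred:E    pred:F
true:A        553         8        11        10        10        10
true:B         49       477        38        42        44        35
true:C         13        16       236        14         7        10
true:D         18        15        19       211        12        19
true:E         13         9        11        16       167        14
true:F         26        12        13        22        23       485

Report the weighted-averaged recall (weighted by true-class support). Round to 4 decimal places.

0.7920

Per-class recall (TP/(TP+FN)):
  A: TP=553, FN=8+11+10+10+10=49 → 553/602 = 0.91860
  B: TP=477, FN=49+38+42+44+35=208 → 477/685 = 0.69635
  C: TP=236, FN=13+16+14+7+10=60 → 236/296 = 0.79730
  D: TP=211, FN=18+15+19+12+19=83 → 211/294 = 0.71769
  E: TP=167, FN=13+9+11+16+14=63 → 167/230 = 0.72609
  F: TP=485, FN=26+12+13+22+23=96 → 485/581 = 0.83477
Weighted-recall = Σ (supportᵢ/N)·recallᵢ with N=2688: (602/2688)·0.91860 + (685/2688)·0.69635 + (296/2688)·0.79730 + (294/2688)·0.71769 + (230/2688)·0.72609 + (581/2688)·0.83477 = 0.7920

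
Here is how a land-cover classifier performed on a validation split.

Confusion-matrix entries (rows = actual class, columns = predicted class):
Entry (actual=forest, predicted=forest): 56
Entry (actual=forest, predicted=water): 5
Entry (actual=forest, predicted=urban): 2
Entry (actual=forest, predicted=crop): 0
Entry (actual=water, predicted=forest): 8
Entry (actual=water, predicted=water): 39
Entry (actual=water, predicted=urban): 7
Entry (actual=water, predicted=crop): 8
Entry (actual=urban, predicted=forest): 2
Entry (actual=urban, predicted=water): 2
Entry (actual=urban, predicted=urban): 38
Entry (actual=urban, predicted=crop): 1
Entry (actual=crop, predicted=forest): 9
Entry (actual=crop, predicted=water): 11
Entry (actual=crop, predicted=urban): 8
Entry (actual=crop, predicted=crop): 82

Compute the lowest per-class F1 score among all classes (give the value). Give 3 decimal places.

Per-class F1 score (2·TP/(2·TP+FP+FN)):
  forest: TP=56, FP=8+2+9=19, FN=5+2+0=7 → 112/138 = 0.8116
  water: TP=39, FP=5+2+11=18, FN=8+7+8=23 → 78/119 = 0.6555
  urban: TP=38, FP=2+7+8=17, FN=2+2+1=5 → 76/98 = 0.7755
  crop: TP=82, FP=0+8+1=9, FN=9+11+8=28 → 164/201 = 0.8159
Lowest is class 'water' with F1 score = 0.655.

0.655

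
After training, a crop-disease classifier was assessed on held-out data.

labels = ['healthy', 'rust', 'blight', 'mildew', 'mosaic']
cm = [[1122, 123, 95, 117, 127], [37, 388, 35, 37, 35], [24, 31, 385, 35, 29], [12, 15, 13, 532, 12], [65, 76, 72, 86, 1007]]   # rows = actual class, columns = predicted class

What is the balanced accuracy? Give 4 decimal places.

Balanced accuracy = mean of per-class recall.
  healthy: recall = 1122/1584 = 0.70833
  rust: recall = 388/532 = 0.72932
  blight: recall = 385/504 = 0.76389
  mildew: recall = 532/584 = 0.91096
  mosaic: recall = 1007/1306 = 0.77106
Mean = (0.70833 + 0.72932 + 0.76389 + 0.91096 + 0.77106) / 5 = 0.7767

0.7767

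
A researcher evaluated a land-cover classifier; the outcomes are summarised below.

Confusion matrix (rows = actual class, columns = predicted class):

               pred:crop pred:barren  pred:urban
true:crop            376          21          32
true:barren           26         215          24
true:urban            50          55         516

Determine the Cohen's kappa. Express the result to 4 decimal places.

0.7520

Observed agreement pₒ = trace/N = 1107/1315 = 0.84183
Expected agreement pₑ = Σ (rowᵢ·colᵢ)/N² = (429·452 + 265·291 + 621·572)/1315² = 0.36215
κ = (pₒ − pₑ)/(1 − pₑ) = (0.84183 − 0.36215)/(1 − 0.36215) = 0.7520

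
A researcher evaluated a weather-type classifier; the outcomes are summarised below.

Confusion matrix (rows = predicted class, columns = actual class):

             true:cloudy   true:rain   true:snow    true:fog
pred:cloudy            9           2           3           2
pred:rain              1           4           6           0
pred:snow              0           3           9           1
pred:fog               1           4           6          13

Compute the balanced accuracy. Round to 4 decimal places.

0.5783

Balanced accuracy = mean of per-class recall.
  cloudy: recall = 9/11 = 0.81818
  rain: recall = 4/13 = 0.30769
  snow: recall = 9/24 = 0.37500
  fog: recall = 13/16 = 0.81250
Mean = (0.81818 + 0.30769 + 0.37500 + 0.81250) / 4 = 0.5783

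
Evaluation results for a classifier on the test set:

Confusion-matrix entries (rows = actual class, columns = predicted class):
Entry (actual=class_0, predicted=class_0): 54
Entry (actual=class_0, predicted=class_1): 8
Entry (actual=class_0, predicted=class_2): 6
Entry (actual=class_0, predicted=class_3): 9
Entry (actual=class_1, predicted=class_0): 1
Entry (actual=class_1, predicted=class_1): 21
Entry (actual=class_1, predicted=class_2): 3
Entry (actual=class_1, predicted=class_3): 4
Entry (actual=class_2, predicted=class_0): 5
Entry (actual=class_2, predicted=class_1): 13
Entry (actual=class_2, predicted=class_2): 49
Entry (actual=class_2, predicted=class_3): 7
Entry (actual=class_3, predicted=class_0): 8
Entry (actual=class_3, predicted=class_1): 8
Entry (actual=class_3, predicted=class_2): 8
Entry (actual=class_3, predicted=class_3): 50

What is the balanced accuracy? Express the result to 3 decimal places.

Balanced accuracy = mean of per-class recall.
  class_0: recall = 54/77 = 0.7013
  class_1: recall = 21/29 = 0.7241
  class_2: recall = 49/74 = 0.6622
  class_3: recall = 50/74 = 0.6757
Mean = (0.7013 + 0.7241 + 0.6622 + 0.6757) / 4 = 0.691

0.691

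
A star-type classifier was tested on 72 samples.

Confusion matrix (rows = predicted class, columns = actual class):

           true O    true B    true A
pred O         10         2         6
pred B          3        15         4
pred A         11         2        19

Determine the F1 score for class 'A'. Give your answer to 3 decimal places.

0.623

One-vs-rest for 'A': TP = diagonal; FP = other classes predicted 'A'; FN = 'A' predicted as other.
F1 score = 2·TP/(2·TP+FP+FN).
A: TP=19, FP=11+2=13, FN=6+4=10 → 38/61 = 0.6230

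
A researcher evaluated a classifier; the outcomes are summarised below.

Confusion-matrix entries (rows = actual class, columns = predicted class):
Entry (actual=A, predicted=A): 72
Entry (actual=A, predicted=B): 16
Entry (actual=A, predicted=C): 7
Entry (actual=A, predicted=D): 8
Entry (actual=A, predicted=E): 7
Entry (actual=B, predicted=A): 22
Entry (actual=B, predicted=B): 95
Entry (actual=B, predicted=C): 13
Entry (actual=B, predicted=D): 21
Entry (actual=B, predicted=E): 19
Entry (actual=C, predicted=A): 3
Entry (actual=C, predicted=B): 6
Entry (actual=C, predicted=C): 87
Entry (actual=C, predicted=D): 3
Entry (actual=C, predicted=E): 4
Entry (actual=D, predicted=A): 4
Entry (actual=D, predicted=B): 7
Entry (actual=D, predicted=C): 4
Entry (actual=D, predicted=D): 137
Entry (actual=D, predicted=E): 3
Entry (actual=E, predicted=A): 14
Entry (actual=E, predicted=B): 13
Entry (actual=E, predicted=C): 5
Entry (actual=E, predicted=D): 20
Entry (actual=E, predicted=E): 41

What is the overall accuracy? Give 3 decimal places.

0.685

Accuracy = trace / total = (72+95+87+137+41=432) / 631 = 432/631 = 0.685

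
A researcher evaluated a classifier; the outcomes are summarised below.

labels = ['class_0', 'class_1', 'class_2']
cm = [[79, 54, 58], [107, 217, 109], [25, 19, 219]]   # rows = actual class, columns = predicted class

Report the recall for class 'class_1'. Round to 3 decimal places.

recall = TP/(TP+FN).
class_1: TP=217, FN=107+109=216 → 217/433 = 0.5012

0.501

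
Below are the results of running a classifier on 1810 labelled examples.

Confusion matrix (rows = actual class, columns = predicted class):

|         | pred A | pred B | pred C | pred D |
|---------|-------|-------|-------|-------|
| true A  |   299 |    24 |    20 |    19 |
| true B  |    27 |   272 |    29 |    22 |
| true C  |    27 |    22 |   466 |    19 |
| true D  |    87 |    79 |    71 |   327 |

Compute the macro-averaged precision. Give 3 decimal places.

Per-class precision (TP/(TP+FP)):
  A: TP=299, FP=27+27+87=141 → 299/440 = 0.6795
  B: TP=272, FP=24+22+79=125 → 272/397 = 0.6851
  C: TP=466, FP=20+29+71=120 → 466/586 = 0.7952
  D: TP=327, FP=19+22+19=60 → 327/387 = 0.8450
Macro-precision = mean = (0.6795 + 0.6851 + 0.7952 + 0.8450) / 4 = 0.751

0.751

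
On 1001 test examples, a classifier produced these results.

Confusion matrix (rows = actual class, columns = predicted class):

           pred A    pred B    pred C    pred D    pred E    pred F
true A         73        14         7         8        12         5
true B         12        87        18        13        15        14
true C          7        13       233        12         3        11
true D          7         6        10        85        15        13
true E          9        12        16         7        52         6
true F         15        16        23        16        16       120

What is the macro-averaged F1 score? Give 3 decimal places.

0.617

Per-class F1 score (2·TP/(2·TP+FP+FN)):
  A: TP=73, FP=12+7+7+9+15=50, FN=14+7+8+12+5=46 → 146/242 = 0.6033
  B: TP=87, FP=14+13+6+12+16=61, FN=12+18+13+15+14=72 → 174/307 = 0.5668
  C: TP=233, FP=7+18+10+16+23=74, FN=7+13+12+3+11=46 → 466/586 = 0.7952
  D: TP=85, FP=8+13+12+7+16=56, FN=7+6+10+15+13=51 → 170/277 = 0.6137
  E: TP=52, FP=12+15+3+15+16=61, FN=9+12+16+7+6=50 → 104/215 = 0.4837
  F: TP=120, FP=5+14+11+13+6=49, FN=15+16+23+16+16=86 → 240/375 = 0.6400
Macro-F1 score = mean = (0.6033 + 0.5668 + 0.7952 + 0.6137 + 0.4837 + 0.6400) / 6 = 0.617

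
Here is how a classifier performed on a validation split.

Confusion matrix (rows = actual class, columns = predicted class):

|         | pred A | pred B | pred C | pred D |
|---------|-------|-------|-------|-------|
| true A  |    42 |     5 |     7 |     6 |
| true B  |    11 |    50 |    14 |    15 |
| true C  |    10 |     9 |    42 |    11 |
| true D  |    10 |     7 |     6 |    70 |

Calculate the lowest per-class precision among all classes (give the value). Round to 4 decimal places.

Per-class precision (TP/(TP+FP)):
  A: TP=42, FP=11+10+10=31 → 42/73 = 0.57534
  B: TP=50, FP=5+9+7=21 → 50/71 = 0.70423
  C: TP=42, FP=7+14+6=27 → 42/69 = 0.60870
  D: TP=70, FP=6+15+11=32 → 70/102 = 0.68627
Lowest is class 'A' with precision = 0.5753.

0.5753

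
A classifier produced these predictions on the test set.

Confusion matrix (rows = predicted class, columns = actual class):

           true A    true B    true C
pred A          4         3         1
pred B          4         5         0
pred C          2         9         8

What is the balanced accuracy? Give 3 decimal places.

Balanced accuracy = mean of per-class recall.
  A: recall = 4/10 = 0.4000
  B: recall = 5/17 = 0.2941
  C: recall = 8/9 = 0.8889
Mean = (0.4000 + 0.2941 + 0.8889) / 3 = 0.528

0.528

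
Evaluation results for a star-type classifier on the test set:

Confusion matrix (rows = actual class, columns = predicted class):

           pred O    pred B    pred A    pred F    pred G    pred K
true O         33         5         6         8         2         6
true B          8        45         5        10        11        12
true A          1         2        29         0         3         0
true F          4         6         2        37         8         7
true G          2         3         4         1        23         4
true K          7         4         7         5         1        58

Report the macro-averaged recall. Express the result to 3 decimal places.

0.630

Per-class recall (TP/(TP+FN)):
  O: TP=33, FN=5+6+8+2+6=27 → 33/60 = 0.5500
  B: TP=45, FN=8+5+10+11+12=46 → 45/91 = 0.4945
  A: TP=29, FN=1+2+0+3+0=6 → 29/35 = 0.8286
  F: TP=37, FN=4+6+2+8+7=27 → 37/64 = 0.5781
  G: TP=23, FN=2+3+4+1+4=14 → 23/37 = 0.6216
  K: TP=58, FN=7+4+7+5+1=24 → 58/82 = 0.7073
Macro-recall = mean = (0.5500 + 0.4945 + 0.8286 + 0.5781 + 0.6216 + 0.7073) / 6 = 0.630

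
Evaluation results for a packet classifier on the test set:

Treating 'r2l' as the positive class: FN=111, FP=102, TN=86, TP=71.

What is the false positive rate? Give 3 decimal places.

FPR = FP/(FP+TN) = 102/(102+86) = 0.543

0.543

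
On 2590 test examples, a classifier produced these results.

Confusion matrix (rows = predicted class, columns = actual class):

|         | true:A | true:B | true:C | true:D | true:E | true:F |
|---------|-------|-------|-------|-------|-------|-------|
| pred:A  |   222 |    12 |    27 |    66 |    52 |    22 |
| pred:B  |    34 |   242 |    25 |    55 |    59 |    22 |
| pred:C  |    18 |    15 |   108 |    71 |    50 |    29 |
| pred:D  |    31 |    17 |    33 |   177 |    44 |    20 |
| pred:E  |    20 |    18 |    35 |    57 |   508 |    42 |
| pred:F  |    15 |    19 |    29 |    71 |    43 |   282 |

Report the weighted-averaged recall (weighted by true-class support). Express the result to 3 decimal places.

0.594

Per-class recall (TP/(TP+FN)):
  A: TP=222, FN=34+18+31+20+15=118 → 222/340 = 0.6529
  B: TP=242, FN=12+15+17+18+19=81 → 242/323 = 0.7492
  C: TP=108, FN=27+25+33+35+29=149 → 108/257 = 0.4202
  D: TP=177, FN=66+55+71+57+71=320 → 177/497 = 0.3561
  E: TP=508, FN=52+59+50+44+43=248 → 508/756 = 0.6720
  F: TP=282, FN=22+22+29+20+42=135 → 282/417 = 0.6763
Weighted-recall = Σ (supportᵢ/N)·recallᵢ with N=2590: (340/2590)·0.6529 + (323/2590)·0.7492 + (257/2590)·0.4202 + (497/2590)·0.3561 + (756/2590)·0.6720 + (417/2590)·0.6763 = 0.594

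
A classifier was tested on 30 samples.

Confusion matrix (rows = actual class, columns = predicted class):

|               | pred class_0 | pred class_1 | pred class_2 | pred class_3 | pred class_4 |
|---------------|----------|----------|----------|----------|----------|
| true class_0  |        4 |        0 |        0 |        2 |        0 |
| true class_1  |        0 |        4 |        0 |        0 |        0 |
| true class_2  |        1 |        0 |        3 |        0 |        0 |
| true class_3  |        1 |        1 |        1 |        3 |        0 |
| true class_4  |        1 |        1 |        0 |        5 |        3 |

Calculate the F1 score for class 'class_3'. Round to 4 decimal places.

0.3750

Treat 'class_3' as positive and all other classes as negative.
F1 score = 2·TP/(2·TP+FP+FN).
class_3: TP=3, FP=2+0+0+5=7, FN=1+1+1+0=3 → 6/16 = 0.37500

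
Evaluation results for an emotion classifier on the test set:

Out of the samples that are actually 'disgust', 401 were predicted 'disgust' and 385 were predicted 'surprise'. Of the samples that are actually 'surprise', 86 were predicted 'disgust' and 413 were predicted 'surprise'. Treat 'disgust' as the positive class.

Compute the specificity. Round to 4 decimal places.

0.8277

Specificity = TN/(TN+FP) = 413/(413+86) = 0.8277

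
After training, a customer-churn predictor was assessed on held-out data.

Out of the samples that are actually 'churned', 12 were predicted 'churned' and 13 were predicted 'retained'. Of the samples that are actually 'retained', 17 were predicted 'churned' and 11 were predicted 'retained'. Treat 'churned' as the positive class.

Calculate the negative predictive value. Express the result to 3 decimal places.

NPV = TN/(TN+FN) = 11/(11+13) = 0.458

0.458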